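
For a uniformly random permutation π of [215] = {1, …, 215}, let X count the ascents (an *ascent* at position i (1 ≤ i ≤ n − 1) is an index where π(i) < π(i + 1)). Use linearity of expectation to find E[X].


Write X = Σ X_I over i = 1, …, 214, with X_I the indicator of one ascent.
There are 214 indicators.
For each fixed i, the pair (π(i), π(i+1)) is a uniformly random ordered pair of distinct values from {1, …, 215}; by symmetry P[π(i) < π(i+1)] = 1/2.
By linearity: E[X] = 214 · (1/2) = (215 − 1) · (1/2) = 107 ≈ 107.00000.

E[X] = 107 = 107.00000.


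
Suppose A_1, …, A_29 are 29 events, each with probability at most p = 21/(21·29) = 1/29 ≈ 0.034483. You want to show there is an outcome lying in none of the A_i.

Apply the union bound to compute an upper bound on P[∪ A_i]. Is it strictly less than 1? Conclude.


Union bound: P[∪_{i=1}^{29} A_i] ≤ Σ_i P[A_i] ≤ 29·p = 29·(1/29) = 1.
Numerically: 1 ≈ 1.000000.
Is 1 < 1? NO.
Since the bound 1 is ≥ 1, the union bound is uninformative here; it does NOT by itself certify existence.

29·p = 1 ≈ 1.000000; existence NOT certified by the union bound.


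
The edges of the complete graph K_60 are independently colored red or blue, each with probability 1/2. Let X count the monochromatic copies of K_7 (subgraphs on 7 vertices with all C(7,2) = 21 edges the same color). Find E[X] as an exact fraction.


Let X = Σ_S X_S over the C(60, 7) = 386206920 subsets S of size 7, where X_S = 1 if the K_7 on S is monochromatic.
For a fixed S, the K_7 on S has C(7, 2) = 21 edges. P[all 21 edges red] = (1/2)^21, and likewise for blue, so P[monochromatic] = 2·(1/2)^21 = 2^{1 − 21} = 1/1048576.
Summing: E[X] = C(60, 7) · 2^{1 − 21} = 386206920 · 1/1048576 = 48275865/131072.
Numerically: E[X] ≈ 368.31562.

E[X] = C(60,7)·2^(1−C(7,2)) = 48275865/131072 ≈ 368.31562.


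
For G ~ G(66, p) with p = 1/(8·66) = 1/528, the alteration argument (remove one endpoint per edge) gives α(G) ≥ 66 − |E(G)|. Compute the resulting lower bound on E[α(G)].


E[|E(G)|] = C(66, 2)·p = 2145 · (1/528) = 65/16.
E[α(G)] ≥ n − E[|E(G)|] = 66 − 65/16 = 991/16.
Numerically: ≈ 61.938.
(This is only a lower bound; the true E[α(G)] may be larger.)

E[α(G)] ≥ 991/16 ≈ 61.938.


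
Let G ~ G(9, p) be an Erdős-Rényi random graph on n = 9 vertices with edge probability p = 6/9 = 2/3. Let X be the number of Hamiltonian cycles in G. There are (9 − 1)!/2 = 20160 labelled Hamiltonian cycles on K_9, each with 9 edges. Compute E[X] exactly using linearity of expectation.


K_9 has (9 − 1)!/2 = 20160 labelled Hamiltonian cycles.
For each such Hamiltonian cycle H, let X_H = 1 if all 9 edges of H are present in G. Then P[X_H = 1] = p^{9} = (2/3)^{9} = 512/19683.
Summing the indicators: E[X] = Σ_H E[X_H] = 20160 · p^{9} = 20160 · 512/19683 = 1146880/2187.
Numerically: E[X] ≈ 524.41.

E[X] = 20160 · (2/3)^{9} = 1146880/2187 ≈ 524.41.


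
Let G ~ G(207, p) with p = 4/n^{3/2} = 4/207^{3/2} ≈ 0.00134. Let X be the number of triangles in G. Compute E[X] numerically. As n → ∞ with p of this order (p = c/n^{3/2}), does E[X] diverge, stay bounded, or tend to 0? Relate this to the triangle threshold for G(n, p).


Number of potential triangles: C(207, 3) = 1456935.
Each occurs with probability p³ ≈ (0.00134)³ ≈ 2.42278e-09.
By linearity: E[X] = C(207, 3)·p³ ≈ 1456935 · 2.42278e-09 ≈ 0.004.
Since α = 3/2 > 1, p = c/n^{3/2} = o(1/n) is below the triangle threshold p ~ 1/n. Asymptotically E[X] ~ (c³/6)·n^{3(1−α)} = (4³/6)·n^{-1.5} → 0, so by Markov's inequality G has no triangles w.h.p.

E[X] ≈ 0.004; in regime p = Θ(1/n^{3/2}) E[X] tends to 0 (below the triangle threshold p ~ 1/n).


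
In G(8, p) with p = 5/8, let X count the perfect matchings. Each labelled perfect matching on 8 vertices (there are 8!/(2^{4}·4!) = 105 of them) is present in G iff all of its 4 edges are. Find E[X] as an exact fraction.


K_8 has 8!/(2^{4}·4!) = 105 labelled perfect matchings.
For each such perfect matching H, let X_H = 1 if all 4 edges of H are present in G. Then P[X_H = 1] = p^{4} = (5/8)^{4} = 625/4096.
By linearity: E[X] = Σ_H E[X_H] = 105 · p^{4} = 105 · 625/4096 = 65625/4096.
Numerically: E[X] ≈ 16.02.

E[X] = 105 · (5/8)^{4} = 65625/4096 ≈ 16.02.


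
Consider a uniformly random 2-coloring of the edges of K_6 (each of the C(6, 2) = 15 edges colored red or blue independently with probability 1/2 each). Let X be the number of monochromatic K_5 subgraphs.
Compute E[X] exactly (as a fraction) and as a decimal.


Let X = Σ_S X_S over the C(6, 5) = 6 subsets S of size 5, where X_S = 1 if the K_5 on S is monochromatic.
For a fixed S, the K_5 on S has C(5, 2) = 10 edges. P[all 10 edges red] = (1/2)^10, and likewise for blue, so P[monochromatic] = 2·(1/2)^10 = 2^{1 − 10} = 1/512.
By linearity: E[X] = C(6, 5) · 2^{1 − 10} = 6 · 1/512 = 3/256.
Numerically: E[X] ≈ 0.0117.

E[X] = C(6,5)·2^(1−C(5,2)) = 3/256 ≈ 0.0117.


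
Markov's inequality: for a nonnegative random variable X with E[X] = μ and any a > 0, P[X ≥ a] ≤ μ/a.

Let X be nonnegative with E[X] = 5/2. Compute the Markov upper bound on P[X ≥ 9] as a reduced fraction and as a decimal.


μ = E[X] = 5/2, a = 9.
Markov: P[X ≥ 9] ≤ μ/a = (5/2)/9 = 5/18.
Numerically: ≈ 0.27778.
(Since a = 9 > μ = 2.50000, the bound 5/18 is < 1 and informative.)

P[X ≥ 9] ≤ 5/18 ≈ 0.27778.


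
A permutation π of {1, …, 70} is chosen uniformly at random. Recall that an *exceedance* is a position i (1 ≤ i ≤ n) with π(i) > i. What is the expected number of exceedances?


Write X = Σ_{i=1}^{70} X_i, where X_i = 1_{π(i) > i}.
For each fixed i, π(i) is uniform over {1, …, 70} (marginal of a uniform permutation), so P[π(i) > i] = (n − i)/n. Summing: Σ_{i=1}^{70} (n − i)/n = (0 + 1 + … + 69)/70 = 70(70 − 1)/(2·70) = (70 − 1)/2.
Hence E[X] = Σ_{i=1}^{70} (70 − i)/70 = 69/2 ≈ 34.5000.

E[X] = 69/2 = 34.5000.


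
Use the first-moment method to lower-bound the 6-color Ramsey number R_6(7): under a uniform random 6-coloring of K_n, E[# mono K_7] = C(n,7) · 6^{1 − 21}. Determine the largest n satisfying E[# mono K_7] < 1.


We need C(n, 7) · 6^{1 − 21} < 1, i.e. C(n, 7) < 6^{21 − 1} = 3656158440062976.
Check values of n near the boundary:
  n = 563: C(563, 7) = 3426622515769596; 3426622515769596 < 3656158440062976? YES
  n = 564: C(564, 7) = 3469685994423792; 3469685994423792 < 3656158440062976? YES
  n = 565: C(565, 7) = 3513212521235560; 3513212521235560 < 3656158440062976? YES
  n = 566: C(566, 7) = 3557206237959440; 3557206237959440 < 3656158440062976? YES
  n = 567: C(567, 7) = 3601671315933933; 3601671315933933 < 3656158440062976? YES
  n = 568: C(568, 7) = 3646611956239704; 3646611956239704 < 3656158440062976? YES
  n = 569: C(569, 7) = 3692032389858348; 3692032389858348 < 3656158440062976? NO
  n = 570: C(570, 7) = 3737936877831720; 3737936877831720 < 3656158440062976? NO
  n = 571: C(571, 7) = 3784329711421830; 3784329711421830 < 3656158440062976? NO
The largest n with C(n, 7) < 3656158440062976 is n = 568 (where E[X] = 16882462760369/16926659444736 ≈ 0.9974). Hence R_6(7) > 568, i.e. R_6(7) ≥ 569.

Largest n = 568; hence R_6(7) > 568.


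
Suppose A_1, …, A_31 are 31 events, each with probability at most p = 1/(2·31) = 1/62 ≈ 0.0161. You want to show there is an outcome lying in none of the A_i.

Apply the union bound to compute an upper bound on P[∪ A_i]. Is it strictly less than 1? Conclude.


Union bound: P[∪_{i=1}^{31} A_i] ≤ Σ_i P[A_i] ≤ 31·p = 31·(1/62) = 1/2.
Numerically: 1/2 ≈ 0.5000.
Is 1/2 < 1? YES.
Since P[∪ A_i] ≤ 1/2 < 1, the complement has P[∩ A_i^c] ≥ 1 − 1/2 = 1/2 > 0, so some outcome avoids every A_i.

31·p = 1/2 ≈ 0.5000; existence CERTIFIED by the union bound.


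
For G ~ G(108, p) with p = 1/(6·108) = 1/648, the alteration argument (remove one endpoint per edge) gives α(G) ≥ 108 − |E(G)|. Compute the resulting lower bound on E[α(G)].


E[|E(G)|] = C(108, 2)·p = 5778 · (1/648) = 107/12.
E[α(G)] ≥ n − E[|E(G)|] = 108 − 107/12 = 1189/12.
Numerically: ≈ 99.0833.
(This is only a lower bound; the true E[α(G)] may be larger.)

E[α(G)] ≥ 1189/12 ≈ 99.0833.


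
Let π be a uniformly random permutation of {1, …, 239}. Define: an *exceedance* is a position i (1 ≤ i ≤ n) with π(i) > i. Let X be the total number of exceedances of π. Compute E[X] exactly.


Write X = Σ_{i=1}^{239} X_i, where X_i = 1_{π(i) > i}.
For each fixed i, π(i) is uniform over {1, …, 239} (marginal of a uniform permutation), so P[π(i) > i] = (n − i)/n. Summing: Σ_{i=1}^{239} (n − i)/n = (0 + 1 + … + 238)/239 = 239(239 − 1)/(2·239) = (239 − 1)/2.
Hence E[X] = Σ_{i=1}^{239} (239 − i)/239 = 119 ≈ 119.000.

E[X] = 119 = 119.000.


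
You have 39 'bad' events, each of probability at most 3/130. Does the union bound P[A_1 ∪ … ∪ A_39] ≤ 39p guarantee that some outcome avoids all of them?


Union bound: P[∪_{i=1}^{39} A_i] ≤ Σ_i P[A_i] ≤ 39·p = 39·(3/130) = 9/10.
Numerically: 9/10 ≈ 0.9000000.
Is 9/10 < 1? YES.
Since P[∪ A_i] ≤ 9/10 < 1, the complement has P[∩ A_i^c] ≥ 1 − 9/10 = 1/10 > 0, so some outcome avoids every A_i.

39·p = 9/10 ≈ 0.9000000; existence CERTIFIED by the union bound.


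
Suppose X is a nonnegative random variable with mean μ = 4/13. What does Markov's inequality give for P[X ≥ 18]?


μ = E[X] = 4/13, a = 18.
Markov: P[X ≥ 18] ≤ μ/a = (4/13)/18 = 2/117.
Numerically: ≈ 0.0171.
(Since a = 18 > μ = 0.3077, the bound 2/117 is < 1 and informative.)

P[X ≥ 18] ≤ 2/117 ≈ 0.0171.


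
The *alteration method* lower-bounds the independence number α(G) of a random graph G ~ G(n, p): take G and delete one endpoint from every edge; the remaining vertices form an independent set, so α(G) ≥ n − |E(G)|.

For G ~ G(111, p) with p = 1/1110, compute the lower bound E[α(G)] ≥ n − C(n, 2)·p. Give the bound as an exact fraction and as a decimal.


E[|E(G)|] = C(111, 2)·p = 6105 · (1/1110) = 11/2.
E[α(G)] ≥ n − E[|E(G)|] = 111 − 11/2 = 211/2.
Numerically: ≈ 105.5000.
(This is only a lower bound; the true E[α(G)] may be larger.)

E[α(G)] ≥ 211/2 ≈ 105.5000.


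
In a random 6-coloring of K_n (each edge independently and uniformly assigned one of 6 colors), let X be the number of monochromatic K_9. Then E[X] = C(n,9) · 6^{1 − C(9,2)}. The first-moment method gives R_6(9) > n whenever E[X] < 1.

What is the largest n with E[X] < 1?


We need C(n, 9) · 6^{1 − 36} < 1, i.e. C(n, 9) < 6^{36 − 1} = 1719070799748422591028658176.
Check values of n near the boundary:
  n = 4407: C(4407, 9) = 1713856532599459170657070050; 1713856532599459170657070050 < 1719070799748422591028658176? YES
  n = 4408: C(4408, 9) = 1717362945146264156457459600; 1717362945146264156457459600 < 1719070799748422591028658176? YES
  n = 4409: C(4409, 9) = 1720875732988608787686577131; 1720875732988608787686577131 < 1719070799748422591028658176? NO
  n = 4410: C(4410, 9) = 1724394906266704102180823710; 1724394906266704102180823710 < 1719070799748422591028658176? NO
  n = 4411: C(4411, 9) = 1727920475134582415883601405; 1727920475134582415883601405 < 1719070799748422591028658176? NO
The largest n with C(n, 9) < 1719070799748422591028658176 is n = 4408 (where E[X] = 35778394690547169926197075/35813974994758803979763712 ≈ 0.99901). Hence R_6(9) > 4408, i.e. R_6(9) ≥ 4409.

Largest n = 4408; hence R_6(9) > 4408.


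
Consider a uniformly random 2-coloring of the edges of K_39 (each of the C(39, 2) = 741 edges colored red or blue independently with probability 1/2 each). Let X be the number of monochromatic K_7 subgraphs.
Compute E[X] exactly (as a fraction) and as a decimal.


Let X = Σ_S X_S over the C(39, 7) = 15380937 subsets S of size 7, where X_S = 1 if the K_7 on S is monochromatic.
For a fixed S, the K_7 on S has C(7, 2) = 21 edges. P[all 21 edges red] = (1/2)^21, and likewise for blue, so P[monochromatic] = 2·(1/2)^21 = 2^{1 − 21} = 1/1048576.
Summing: E[X] = C(39, 7) · 2^{1 − 21} = 15380937 · 1/1048576 = 15380937/1048576.
Numerically: E[X] ≈ 14.668.

E[X] = C(39,7)·2^(1−C(7,2)) = 15380937/1048576 ≈ 14.668.


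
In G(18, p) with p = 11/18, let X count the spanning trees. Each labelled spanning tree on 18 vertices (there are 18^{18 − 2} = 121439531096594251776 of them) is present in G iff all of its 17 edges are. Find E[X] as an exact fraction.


K_18 has 18^{18 − 2} = 121439531096594251776 labelled spanning trees.
For each such spanning tree H, let X_H = 1 if all 17 edges of H are present in G. Then P[X_H = 1] = p^{17} = (11/18)^{17} = 505447028499293771/2185911559738696531968.
By linearity: E[X] = Σ_H E[X_H] = 121439531096594251776 · p^{17} = 121439531096594251776 · 505447028499293771/2185911559738696531968 = 505447028499293771/18.
Numerically: E[X] ≈ 2.808e+16.

E[X] = 121439531096594251776 · (11/18)^{17} = 505447028499293771/18 ≈ 2.808e+16.


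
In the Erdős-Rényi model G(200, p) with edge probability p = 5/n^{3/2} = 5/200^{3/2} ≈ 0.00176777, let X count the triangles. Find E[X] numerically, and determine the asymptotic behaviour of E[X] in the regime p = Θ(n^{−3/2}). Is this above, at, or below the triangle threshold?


Number of potential triangles: C(200, 3) = 1313400.
Each occurs with probability p³ ≈ (0.00176777)³ ≈ 5.52427173e-09.
By linearity: E[X] = C(200, 3)·p³ ≈ 1313400 · 5.52427173e-09 ≈ 0.007256.
Since α = 3/2 > 1, p = c/n^{3/2} = o(1/n) is below the triangle threshold p ~ 1/n. Asymptotically E[X] ~ (c³/6)·n^{3(1−α)} = (5³/6)·n^{-1.5} → 0, so by Markov's inequality G has no triangles w.h.p.

E[X] ≈ 0.007256; in regime p = Θ(1/n^{3/2}) E[X] tends to 0 (below the triangle threshold p ~ 1/n).


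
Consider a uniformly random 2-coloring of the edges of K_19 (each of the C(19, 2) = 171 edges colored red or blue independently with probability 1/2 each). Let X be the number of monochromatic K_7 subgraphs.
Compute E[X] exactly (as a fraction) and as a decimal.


Let X = Σ_S X_S over the C(19, 7) = 50388 subsets S of size 7, where X_S = 1 if the K_7 on S is monochromatic.
For a fixed S, the K_7 on S has C(7, 2) = 21 edges. P[all 21 edges red] = (1/2)^21, and likewise for blue, so P[monochromatic] = 2·(1/2)^21 = 2^{1 − 21} = 1/1048576.
By linearity: E[X] = C(19, 7) · 2^{1 − 21} = 50388 · 1/1048576 = 12597/262144.
Numerically: E[X] ≈ 0.048.

E[X] = C(19,7)·2^(1−C(7,2)) = 12597/262144 ≈ 0.048.


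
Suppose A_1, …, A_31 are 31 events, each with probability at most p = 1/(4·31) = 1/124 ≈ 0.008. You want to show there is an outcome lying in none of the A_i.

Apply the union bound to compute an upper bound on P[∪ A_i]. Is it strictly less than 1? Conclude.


Union bound: P[∪_{i=1}^{31} A_i] ≤ Σ_i P[A_i] ≤ 31·p = 31·(1/124) = 1/4.
Numerically: 1/4 ≈ 0.250.
Is 1/4 < 1? YES.
Since P[∪ A_i] ≤ 1/4 < 1, the complement has P[∩ A_i^c] ≥ 1 − 1/4 = 3/4 > 0, so some outcome avoids every A_i.

31·p = 1/4 ≈ 0.250; existence CERTIFIED by the union bound.


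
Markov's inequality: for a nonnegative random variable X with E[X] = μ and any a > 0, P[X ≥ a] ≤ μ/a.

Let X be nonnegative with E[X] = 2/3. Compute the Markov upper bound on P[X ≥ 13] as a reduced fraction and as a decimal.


μ = E[X] = 2/3, a = 13.
Markov: P[X ≥ 13] ≤ μ/a = (2/3)/13 = 2/39.
Numerically: ≈ 0.051282.
(Since a = 13 > μ = 0.666667, the bound 2/39 is < 1 and informative.)

P[X ≥ 13] ≤ 2/39 ≈ 0.051282.


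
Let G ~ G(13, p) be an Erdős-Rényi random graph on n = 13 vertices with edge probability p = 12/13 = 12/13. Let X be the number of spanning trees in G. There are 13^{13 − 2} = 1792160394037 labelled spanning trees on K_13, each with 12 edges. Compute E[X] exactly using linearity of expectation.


K_13 has 13^{13 − 2} = 1792160394037 labelled spanning trees.
For each such spanning tree H, let X_H = 1 if all 12 edges of H are present in G. Then P[X_H = 1] = p^{12} = (12/13)^{12} = 8916100448256/23298085122481.
By linearity: E[X] = Σ_H E[X_H] = 1792160394037 · p^{12} = 1792160394037 · 8916100448256/23298085122481 = 8916100448256/13.
Numerically: E[X] ≈ 6.859e+11.

E[X] = 1792160394037 · (12/13)^{12} = 8916100448256/13 ≈ 6.859e+11.


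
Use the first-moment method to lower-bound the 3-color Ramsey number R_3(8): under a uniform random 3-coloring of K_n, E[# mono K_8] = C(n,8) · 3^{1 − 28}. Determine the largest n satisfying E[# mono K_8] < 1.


We need C(n, 8) · 3^{1 − 28} < 1, i.e. C(n, 8) < 3^{28 − 1} = 7625597484987.
Check values of n near the boundary:
  n = 152: C(152, 8) = 5859727868575; 5859727868575 < 7625597484987? YES
  n = 153: C(153, 8) = 6183023199255; 6183023199255 < 7625597484987? YES
  n = 154: C(154, 8) = 6521818990995; 6521818990995 < 7625597484987? YES
  n = 155: C(155, 8) = 6876747915675; 6876747915675 < 7625597484987? YES
  n = 156: C(156, 8) = 7248464019225; 7248464019225 < 7625597484987? YES
  n = 157: C(157, 8) = 7637643295425; 7637643295425 < 7625597484987? NO
  n = 158: C(158, 8) = 8044984271181; 8044984271181 < 7625597484987? NO
  n = 159: C(159, 8) = 8471208603429; 8471208603429 < 7625597484987? NO
The largest n with C(n, 8) < 7625597484987 is n = 156 (where E[X] = 805384891025/847288609443 ≈ 0.9505437). Hence R_3(8) > 156, i.e. R_3(8) ≥ 157.

Largest n = 156; hence R_3(8) > 156.


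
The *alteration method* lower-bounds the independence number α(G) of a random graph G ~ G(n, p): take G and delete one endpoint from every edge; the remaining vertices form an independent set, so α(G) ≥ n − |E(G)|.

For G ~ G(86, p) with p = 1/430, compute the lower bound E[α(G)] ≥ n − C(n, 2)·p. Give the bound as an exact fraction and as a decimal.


E[|E(G)|] = C(86, 2)·p = 3655 · (1/430) = 17/2.
E[α(G)] ≥ n − E[|E(G)|] = 86 − 17/2 = 155/2.
Numerically: ≈ 77.5000.
(This is only a lower bound; the true E[α(G)] may be larger.)

E[α(G)] ≥ 155/2 ≈ 77.5000.


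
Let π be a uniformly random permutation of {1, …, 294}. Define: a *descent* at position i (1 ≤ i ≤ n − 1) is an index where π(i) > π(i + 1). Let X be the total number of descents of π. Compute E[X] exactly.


Write X = Σ X_I over i = 1, …, 293, with X_I the indicator of one descent.
There are 293 indicators.
For each fixed i, the pair (π(i), π(i+1)) is a uniformly random ordered pair of distinct values from {1, …, 294}; by symmetry P[π(i) > π(i+1)] = 1/2.
By linearity: E[X] = 293 · (1/2) = (294 − 1) · (1/2) = 293/2 ≈ 146.5000.

E[X] = 293/2 = 146.5000.


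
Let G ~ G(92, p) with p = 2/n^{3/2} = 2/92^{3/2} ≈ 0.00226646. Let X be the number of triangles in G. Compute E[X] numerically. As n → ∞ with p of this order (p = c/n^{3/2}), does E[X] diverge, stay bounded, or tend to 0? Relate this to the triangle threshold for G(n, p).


Number of potential triangles: C(92, 3) = 125580.
Each occurs with probability p³ ≈ (0.00226646)³ ≈ 1.16424603e-08.
By linearity: E[X] = C(92, 3)·p³ ≈ 125580 · 1.16424603e-08 ≈ 0.001462.
Since α = 3/2 > 1, p = c/n^{3/2} = o(1/n) is below the triangle threshold p ~ 1/n. Asymptotically E[X] ~ (c³/6)·n^{3(1−α)} = (2³/6)·n^{-1.5} → 0, so by Markov's inequality G has no triangles w.h.p.

E[X] ≈ 0.001462; in regime p = Θ(1/n^{3/2}) E[X] tends to 0 (below the triangle threshold p ~ 1/n).


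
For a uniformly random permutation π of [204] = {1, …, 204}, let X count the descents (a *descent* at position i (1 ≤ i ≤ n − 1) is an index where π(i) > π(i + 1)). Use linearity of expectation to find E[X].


Write X = Σ X_I over i = 1, …, 203, with X_I the indicator of one descent.
There are 203 indicators.
For each fixed i, the pair (π(i), π(i+1)) is a uniformly random ordered pair of distinct values from {1, …, 204}; by symmetry P[π(i) > π(i+1)] = 1/2.
By linearity: E[X] = 203 · (1/2) = (204 − 1) · (1/2) = 203/2 ≈ 101.500.

E[X] = 203/2 = 101.500.


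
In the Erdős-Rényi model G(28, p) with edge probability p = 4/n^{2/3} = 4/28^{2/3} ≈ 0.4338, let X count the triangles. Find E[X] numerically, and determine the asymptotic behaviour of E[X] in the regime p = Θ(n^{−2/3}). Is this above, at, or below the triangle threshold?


Number of potential triangles: C(28, 3) = 3276.
Each occurs with probability p³ ≈ (0.4338)³ ≈ 8.1632653e-02.
By linearity: E[X] = C(28, 3)·p³ ≈ 3276 · 8.1632653e-02 ≈ 267.42857.
Since α = 2/3 < 1, p = c/n^{2/3} ≫ 1/n is above the triangle threshold p ~ 1/n. Asymptotically E[X] ~ (c³/6)·n^{3(1−α)} = (4³/6)·n^{1} → ∞; triangles are abundant w.h.p.

E[X] ≈ 267.42857; in regime p = Θ(1/n^{2/3}) E[X] diverges (above the triangle threshold p ~ 1/n).


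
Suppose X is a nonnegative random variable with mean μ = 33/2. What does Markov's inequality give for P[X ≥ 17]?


μ = E[X] = 33/2, a = 17.
Markov: P[X ≥ 17] ≤ μ/a = (33/2)/17 = 33/34.
Numerically: ≈ 0.97059.
(Since a = 17 > μ = 16.50000, the bound 33/34 is < 1 and informative.)

P[X ≥ 17] ≤ 33/34 ≈ 0.97059.


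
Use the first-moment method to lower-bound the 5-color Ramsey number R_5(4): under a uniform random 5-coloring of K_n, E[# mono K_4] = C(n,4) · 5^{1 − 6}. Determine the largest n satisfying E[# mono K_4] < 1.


We need C(n, 4) · 5^{1 − 6} < 1, i.e. C(n, 4) < 5^{6 − 1} = 3125.
Check values of n near the boundary:
  n = 12: C(12, 4) = 495; 495 < 3125? YES
  n = 13: C(13, 4) = 715; 715 < 3125? YES
  n = 14: C(14, 4) = 1001; 1001 < 3125? YES
  n = 15: C(15, 4) = 1365; 1365 < 3125? YES
  n = 16: C(16, 4) = 1820; 1820 < 3125? YES
  n = 17: C(17, 4) = 2380; 2380 < 3125? YES
  n = 18: C(18, 4) = 3060; 3060 < 3125? YES
  n = 19: C(19, 4) = 3876; 3876 < 3125? NO
  n = 20: C(20, 4) = 4845; 4845 < 3125? NO
  n = 21: C(21, 4) = 5985; 5985 < 3125? NO
The largest n with C(n, 4) < 3125 is n = 18 (where E[X] = 612/625 ≈ 0.9792). Hence R_5(4) > 18, i.e. R_5(4) ≥ 19.

Largest n = 18; hence R_5(4) > 18.


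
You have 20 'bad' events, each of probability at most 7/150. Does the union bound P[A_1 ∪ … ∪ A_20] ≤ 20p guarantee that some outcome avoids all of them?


Union bound: P[∪_{i=1}^{20} A_i] ≤ Σ_i P[A_i] ≤ 20·p = 20·(7/150) = 14/15.
Numerically: 14/15 ≈ 0.93333.
Is 14/15 < 1? YES.
Since P[∪ A_i] ≤ 14/15 < 1, the complement has P[∩ A_i^c] ≥ 1 − 14/15 = 1/15 > 0, so some outcome avoids every A_i.

20·p = 14/15 ≈ 0.93333; existence CERTIFIED by the union bound.


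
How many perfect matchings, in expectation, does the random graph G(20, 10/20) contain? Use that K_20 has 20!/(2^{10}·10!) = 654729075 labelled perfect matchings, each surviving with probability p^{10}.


K_20 has 20!/(2^{10}·10!) = 654729075 labelled perfect matchings.
For each such perfect matching H, let X_H = 1 if all 10 edges of H are present in G. Then P[X_H = 1] = p^{10} = (1/2)^{10} = 1/1024.
By linearity: E[X] = Σ_H E[X_H] = 654729075 · p^{10} = 654729075 · 1/1024 = 654729075/1024.
Numerically: E[X] ≈ 6.39e+05.

E[X] = 654729075 · (1/2)^{10} = 654729075/1024 ≈ 6.39e+05.


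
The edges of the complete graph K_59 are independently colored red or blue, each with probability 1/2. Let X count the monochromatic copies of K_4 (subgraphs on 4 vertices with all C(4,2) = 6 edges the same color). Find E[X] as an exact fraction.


Let X = Σ_S X_S over the C(59, 4) = 455126 subsets S of size 4, where X_S = 1 if the K_4 on S is monochromatic.
For a fixed S, the K_4 on S has C(4, 2) = 6 edges. P[all 6 edges red] = (1/2)^6, and likewise for blue, so P[monochromatic] = 2·(1/2)^6 = 2^{1 − 6} = 1/32.
By linearity of expectation: E[X] = C(59, 4) · 2^{1 − 6} = 455126 · 1/32 = 227563/16.
Numerically: E[X] ≈ 14222.687500.

E[X] = C(59,4)·2^(1−C(4,2)) = 227563/16 ≈ 14222.687500.


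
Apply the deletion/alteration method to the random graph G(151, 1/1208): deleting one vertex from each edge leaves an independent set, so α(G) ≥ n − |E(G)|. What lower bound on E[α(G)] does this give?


E[|E(G)|] = C(151, 2)·p = 11325 · (1/1208) = 75/8.
E[α(G)] ≥ n − E[|E(G)|] = 151 − 75/8 = 1133/8.
Numerically: ≈ 141.625.
(This is only a lower bound; the true E[α(G)] may be larger.)

E[α(G)] ≥ 1133/8 ≈ 141.625.


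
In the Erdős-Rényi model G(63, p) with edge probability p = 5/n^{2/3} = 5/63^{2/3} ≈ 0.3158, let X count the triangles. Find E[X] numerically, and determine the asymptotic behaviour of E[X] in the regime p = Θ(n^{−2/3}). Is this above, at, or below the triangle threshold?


Number of potential triangles: C(63, 3) = 39711.
Each occurs with probability p³ ≈ (0.3158)³ ≈ 3.149408e-02.
By linearity: E[X] = C(63, 3)·p³ ≈ 39711 · 3.149408e-02 ≈ 1250.6614.
Since α = 2/3 < 1, p = c/n^{2/3} ≫ 1/n is above the triangle threshold p ~ 1/n. Asymptotically E[X] ~ (c³/6)·n^{3(1−α)} = (5³/6)·n^{1} → ∞; triangles are abundant w.h.p.

E[X] ≈ 1250.6614; in regime p = Θ(1/n^{2/3}) E[X] diverges (above the triangle threshold p ~ 1/n).


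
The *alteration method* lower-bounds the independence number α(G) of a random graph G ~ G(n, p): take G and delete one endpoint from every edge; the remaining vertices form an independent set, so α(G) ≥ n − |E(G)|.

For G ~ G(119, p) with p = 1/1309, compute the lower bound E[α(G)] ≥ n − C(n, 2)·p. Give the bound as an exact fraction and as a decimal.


E[|E(G)|] = C(119, 2)·p = 7021 · (1/1309) = 59/11.
E[α(G)] ≥ n − E[|E(G)|] = 119 − 59/11 = 1250/11.
Numerically: ≈ 113.636.
(This is only a lower bound; the true E[α(G)] may be larger.)

E[α(G)] ≥ 1250/11 ≈ 113.636.


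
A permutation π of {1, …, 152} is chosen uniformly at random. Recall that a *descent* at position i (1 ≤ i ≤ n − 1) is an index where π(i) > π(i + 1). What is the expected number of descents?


Write X = Σ X_I over i = 1, …, 151, with X_I the indicator of one descent.
There are 151 indicators.
For each fixed i, the pair (π(i), π(i+1)) is a uniformly random ordered pair of distinct values from {1, …, 152}; by symmetry P[π(i) > π(i+1)] = 1/2.
By linearity: E[X] = 151 · (1/2) = (152 − 1) · (1/2) = 151/2 ≈ 75.5000.

E[X] = 151/2 = 75.5000.


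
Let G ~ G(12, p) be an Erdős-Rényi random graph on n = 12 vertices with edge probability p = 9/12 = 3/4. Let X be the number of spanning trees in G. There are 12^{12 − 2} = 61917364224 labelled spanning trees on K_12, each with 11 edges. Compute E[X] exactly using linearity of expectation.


K_12 has 12^{12 − 2} = 61917364224 labelled spanning trees.
For each such spanning tree H, let X_H = 1 if all 11 edges of H are present in G. Then P[X_H = 1] = p^{11} = (3/4)^{11} = 177147/4194304.
By linearity: E[X] = Σ_H E[X_H] = 61917364224 · p^{11} = 61917364224 · 177147/4194304 = 10460353203/4.
Numerically: E[X] ≈ 2.615e+09.

E[X] = 61917364224 · (3/4)^{11} = 10460353203/4 ≈ 2.615e+09.


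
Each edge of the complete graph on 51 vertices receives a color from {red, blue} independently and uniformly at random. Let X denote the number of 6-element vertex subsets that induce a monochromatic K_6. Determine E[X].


Let X = Σ_S X_S over the C(51, 6) = 18009460 subsets S of size 6, where X_S = 1 if the K_6 on S is monochromatic.
For a fixed S, the K_6 on S has C(6, 2) = 15 edges. P[all 15 edges red] = (1/2)^15, and likewise for blue, so P[monochromatic] = 2·(1/2)^15 = 2^{1 − 15} = 1/16384.
Summing: E[X] = C(51, 6) · 2^{1 − 15} = 18009460 · 1/16384 = 4502365/4096.
Numerically: E[X] ≈ 1099.21021.

E[X] = C(51,6)·2^(1−C(6,2)) = 4502365/4096 ≈ 1099.21021.


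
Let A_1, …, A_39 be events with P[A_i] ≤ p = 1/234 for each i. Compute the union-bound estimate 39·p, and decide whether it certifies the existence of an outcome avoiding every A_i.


Union bound: P[∪_{i=1}^{39} A_i] ≤ Σ_i P[A_i] ≤ 39·p = 39·(1/234) = 1/6.
Numerically: 1/6 ≈ 0.1667.
Is 1/6 < 1? YES.
Since P[∪ A_i] ≤ 1/6 < 1, the complement has P[∩ A_i^c] ≥ 1 − 1/6 = 5/6 > 0, so some outcome avoids every A_i.

39·p = 1/6 ≈ 0.1667; existence CERTIFIED by the union bound.


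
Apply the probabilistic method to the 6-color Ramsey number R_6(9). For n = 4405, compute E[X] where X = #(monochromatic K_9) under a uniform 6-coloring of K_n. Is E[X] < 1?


E[X] = C(4405, 9) · 6^{1 − 36} = 1706862792900636302463627150 · 6^{−35} = 1706862792900636302463627150/1719070799748422591028658176.
As a reduced fraction: E[X] = 284477132150106050410604525/286511799958070431838109696 ≈ 0.993.
Is E[X] < 1? YES.
Since E[X] < 1, there exists a 6-coloring of K_{4405} with no monochromatic K_9; hence R_6(9) > 4405.

E[X] = 284477132150106050410604525/286511799958070431838109696 ≈ 0.993; E[X] < 1, so R_6(9) > 4405.


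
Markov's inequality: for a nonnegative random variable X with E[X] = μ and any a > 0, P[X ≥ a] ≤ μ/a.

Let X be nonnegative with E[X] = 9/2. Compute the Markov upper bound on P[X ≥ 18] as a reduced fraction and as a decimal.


μ = E[X] = 9/2, a = 18.
Markov: P[X ≥ 18] ≤ μ/a = (9/2)/18 = 1/4.
Numerically: ≈ 0.250.
(Since a = 18 > μ = 4.500, the bound 1/4 is < 1 and informative.)

P[X ≥ 18] ≤ 1/4 ≈ 0.250.


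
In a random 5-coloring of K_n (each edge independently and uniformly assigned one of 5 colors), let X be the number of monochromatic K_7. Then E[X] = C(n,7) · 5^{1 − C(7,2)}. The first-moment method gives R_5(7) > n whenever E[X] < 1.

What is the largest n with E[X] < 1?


We need C(n, 7) · 5^{1 − 21} < 1, i.e. C(n, 7) < 5^{21 − 1} = 95367431640625.
Check values of n near the boundary:
  n = 332: C(332, 7) = 82772214646616; 82772214646616 < 95367431640625? YES
  n = 333: C(333, 7) = 84549532139028; 84549532139028 < 95367431640625? YES
  n = 334: C(334, 7) = 86359460961576; 86359460961576 < 95367431640625? YES
  n = 335: C(335, 7) = 88202498238195; 88202498238195 < 95367431640625? YES
  n = 336: C(336, 7) = 90079147136880; 90079147136880 < 95367431640625? YES
  n = 337: C(337, 7) = 91989916924632; 91989916924632 < 95367431640625? YES
  n = 338: C(338, 7) = 93935323022736; 93935323022736 < 95367431640625? YES
  n = 339: C(339, 7) = 95915887062372; 95915887062372 < 95367431640625? NO
  n = 340: C(340, 7) = 97932136940560; 97932136940560 < 95367431640625? NO
  n = 341: C(341, 7) = 99984606876440; 99984606876440 < 95367431640625? NO
The largest n with C(n, 7) < 95367431640625 is n = 338 (where E[X] = 93935323022736/95367431640625 ≈ 0.9849833). Hence R_5(7) > 338, i.e. R_5(7) ≥ 339.

Largest n = 338; hence R_5(7) > 338.


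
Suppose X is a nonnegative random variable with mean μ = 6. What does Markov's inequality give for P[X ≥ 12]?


μ = E[X] = 6, a = 12.
Markov: P[X ≥ 12] ≤ μ/a = (6)/12 = 1/2.
Numerically: ≈ 0.50000.
(Since a = 12 > μ = 6.00000, the bound 1/2 is < 1 and informative.)

P[X ≥ 12] ≤ 1/2 ≈ 0.50000.


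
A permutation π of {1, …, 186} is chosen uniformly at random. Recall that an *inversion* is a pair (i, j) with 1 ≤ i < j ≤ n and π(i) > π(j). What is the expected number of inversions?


Write X = Σ X_I over the C(186, 2) = 17205 pairs i < j, with X_I the indicator of one inversion.
There are 17205 indicators.
For each fixed pair i < j, the values π(i) and π(j) are two distinct elements of {1, …, 186} in uniformly random order; by symmetry P[π(i) > π(j)] = 1/2.
By linearity: E[X] = 17205 · (1/2) = C(186, 2) · (1/2) = 17205/2 = 17205/2 ≈ 8602.500000.

E[X] = 17205/2 = 8602.500000.


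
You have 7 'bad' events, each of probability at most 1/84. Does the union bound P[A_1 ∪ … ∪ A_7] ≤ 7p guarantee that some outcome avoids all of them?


Union bound: P[∪_{i=1}^{7} A_i] ≤ Σ_i P[A_i] ≤ 7·p = 7·(1/84) = 1/12.
Numerically: 1/12 ≈ 0.08333.
Is 1/12 < 1? YES.
Since P[∪ A_i] ≤ 1/12 < 1, the complement has P[∩ A_i^c] ≥ 1 − 1/12 = 11/12 > 0, so some outcome avoids every A_i.

7·p = 1/12 ≈ 0.08333; existence CERTIFIED by the union bound.


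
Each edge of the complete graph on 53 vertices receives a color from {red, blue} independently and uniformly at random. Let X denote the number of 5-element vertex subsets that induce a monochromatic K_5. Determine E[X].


Let X = Σ_S X_S over the C(53, 5) = 2869685 subsets S of size 5, where X_S = 1 if the K_5 on S is monochromatic.
For a fixed S, the K_5 on S has C(5, 2) = 10 edges. P[all 10 edges red] = (1/2)^10, and likewise for blue, so P[monochromatic] = 2·(1/2)^10 = 2^{1 − 10} = 1/512.
By linearity: E[X] = C(53, 5) · 2^{1 − 10} = 2869685 · 1/512 = 2869685/512.
Numerically: E[X] ≈ 5604.85352.

E[X] = C(53,5)·2^(1−C(5,2)) = 2869685/512 ≈ 5604.85352.


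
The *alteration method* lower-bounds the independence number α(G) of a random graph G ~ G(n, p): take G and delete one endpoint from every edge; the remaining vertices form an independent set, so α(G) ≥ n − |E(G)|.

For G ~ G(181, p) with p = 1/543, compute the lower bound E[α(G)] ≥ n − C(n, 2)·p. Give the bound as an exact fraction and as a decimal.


E[|E(G)|] = C(181, 2)·p = 16290 · (1/543) = 30.
E[α(G)] ≥ n − E[|E(G)|] = 181 − 30 = 151.
Numerically: ≈ 151.00000.
(This is only a lower bound; the true E[α(G)] may be larger.)

E[α(G)] ≥ 151 ≈ 151.00000.


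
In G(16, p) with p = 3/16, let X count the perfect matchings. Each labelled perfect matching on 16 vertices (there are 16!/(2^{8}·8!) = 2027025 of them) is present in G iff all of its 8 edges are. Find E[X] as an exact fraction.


K_16 has 16!/(2^{8}·8!) = 2027025 labelled perfect matchings.
For each such perfect matching H, let X_H = 1 if all 8 edges of H are present in G. Then P[X_H = 1] = p^{8} = (3/16)^{8} = 6561/4294967296.
By linearity of expectation: E[X] = Σ_H E[X_H] = 2027025 · p^{8} = 2027025 · 6561/4294967296 = 13299311025/4294967296.
Numerically: E[X] ≈ 3.1.

E[X] = 2027025 · (3/16)^{8} = 13299311025/4294967296 ≈ 3.1.


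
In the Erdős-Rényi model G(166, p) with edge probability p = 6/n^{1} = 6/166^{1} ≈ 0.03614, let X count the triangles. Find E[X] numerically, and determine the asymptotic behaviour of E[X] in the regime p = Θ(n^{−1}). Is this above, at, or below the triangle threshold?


Number of potential triangles: C(166, 3) = 748660.
Each occurs with probability p³ ≈ (0.03614)³ ≈ 4.722038e-05.
By linearity: E[X] = C(166, 3)·p³ ≈ 748660 · 4.722038e-05 ≈ 35.3520.
Here α = 1, so p = 6/n is exactly at the triangle threshold p ~ 1/n. Asymptotically E[X] → c³/6 = 6³/6 = 36 ≈ 36.0000, a bounded constant. In this regime the triangle count is asymptotically Poisson(c³/6).

E[X] ≈ 35.3520; in regime p = Θ(1/n^{1}) E[X] stays bounded (at the triangle threshold p ~ 1/n).


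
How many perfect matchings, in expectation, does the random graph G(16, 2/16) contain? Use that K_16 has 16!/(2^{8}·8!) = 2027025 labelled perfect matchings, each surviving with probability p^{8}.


K_16 has 16!/(2^{8}·8!) = 2027025 labelled perfect matchings.
For each such perfect matching H, let X_H = 1 if all 8 edges of H are present in G. Then P[X_H = 1] = p^{8} = (1/8)^{8} = 1/16777216.
Summing the indicators: E[X] = Σ_H E[X_H] = 2027025 · p^{8} = 2027025 · 1/16777216 = 2027025/16777216.
Numerically: E[X] ≈ 0.1208.

E[X] = 2027025 · (1/8)^{8} = 2027025/16777216 ≈ 0.1208.


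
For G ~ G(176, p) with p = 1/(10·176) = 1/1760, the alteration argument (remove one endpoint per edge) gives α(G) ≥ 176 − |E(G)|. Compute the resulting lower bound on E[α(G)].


E[|E(G)|] = C(176, 2)·p = 15400 · (1/1760) = 35/4.
E[α(G)] ≥ n − E[|E(G)|] = 176 − 35/4 = 669/4.
Numerically: ≈ 167.25000.
(This is only a lower bound; the true E[α(G)] may be larger.)

E[α(G)] ≥ 669/4 ≈ 167.25000.


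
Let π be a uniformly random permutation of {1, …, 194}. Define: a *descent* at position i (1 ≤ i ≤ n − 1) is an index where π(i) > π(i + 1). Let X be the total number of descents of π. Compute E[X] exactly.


Write X = Σ X_I over i = 1, …, 193, with X_I the indicator of one descent.
There are 193 indicators.
For each fixed i, the pair (π(i), π(i+1)) is a uniformly random ordered pair of distinct values from {1, …, 194}; by symmetry P[π(i) > π(i+1)] = 1/2.
By linearity: E[X] = 193 · (1/2) = (194 − 1) · (1/2) = 193/2 ≈ 96.500.

E[X] = 193/2 = 96.500.


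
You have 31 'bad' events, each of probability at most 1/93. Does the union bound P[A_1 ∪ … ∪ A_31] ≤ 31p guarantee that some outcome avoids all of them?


Union bound: P[∪_{i=1}^{31} A_i] ≤ Σ_i P[A_i] ≤ 31·p = 31·(1/93) = 1/3.
Numerically: 1/3 ≈ 0.3333.
Is 1/3 < 1? YES.
Since P[∪ A_i] ≤ 1/3 < 1, the complement has P[∩ A_i^c] ≥ 1 − 1/3 = 2/3 > 0, so some outcome avoids every A_i.

31·p = 1/3 ≈ 0.3333; existence CERTIFIED by the union bound.


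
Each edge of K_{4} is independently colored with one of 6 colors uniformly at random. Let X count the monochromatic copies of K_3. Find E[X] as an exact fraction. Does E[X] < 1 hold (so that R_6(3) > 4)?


E[X] = C(4, 3) · 6^{1 − 3} = 4 · 6^{−2} = 4/36.
As a reduced fraction: E[X] = 1/9 ≈ 0.11111.
Is E[X] < 1? YES.
Since E[X] < 1, there exists a 6-coloring of K_{4} with no monochromatic K_3; hence R_6(3) > 4.

E[X] = 1/9 ≈ 0.11111; E[X] < 1, so R_6(3) > 4.


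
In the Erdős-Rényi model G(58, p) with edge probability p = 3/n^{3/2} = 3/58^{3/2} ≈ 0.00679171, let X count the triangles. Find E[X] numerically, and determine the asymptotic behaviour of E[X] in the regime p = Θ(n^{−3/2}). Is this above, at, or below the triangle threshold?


Number of potential triangles: C(58, 3) = 30856.
Each occurs with probability p³ ≈ (0.00679171)³ ≈ 3.13283696e-07.
By linearity: E[X] = C(58, 3)·p³ ≈ 30856 · 3.13283696e-07 ≈ 0.009667.
Since α = 3/2 > 1, p = c/n^{3/2} = o(1/n) is below the triangle threshold p ~ 1/n. Asymptotically E[X] ~ (c³/6)·n^{3(1−α)} = (3³/6)·n^{-1.5} → 0, so by Markov's inequality G has no triangles w.h.p.

E[X] ≈ 0.009667; in regime p = Θ(1/n^{3/2}) E[X] tends to 0 (below the triangle threshold p ~ 1/n).


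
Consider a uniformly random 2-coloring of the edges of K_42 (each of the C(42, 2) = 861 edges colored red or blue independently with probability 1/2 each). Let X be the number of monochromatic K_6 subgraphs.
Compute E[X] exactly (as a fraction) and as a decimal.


Let X = Σ_S X_S over the C(42, 6) = 5245786 subsets S of size 6, where X_S = 1 if the K_6 on S is monochromatic.
For a fixed S, the K_6 on S has C(6, 2) = 15 edges. P[all 15 edges red] = (1/2)^15, and likewise for blue, so P[monochromatic] = 2·(1/2)^15 = 2^{1 − 15} = 1/16384.
Summing: E[X] = C(42, 6) · 2^{1 − 15} = 5245786 · 1/16384 = 2622893/8192.
Numerically: E[X] ≈ 320.1774.

E[X] = C(42,6)·2^(1−C(6,2)) = 2622893/8192 ≈ 320.1774.


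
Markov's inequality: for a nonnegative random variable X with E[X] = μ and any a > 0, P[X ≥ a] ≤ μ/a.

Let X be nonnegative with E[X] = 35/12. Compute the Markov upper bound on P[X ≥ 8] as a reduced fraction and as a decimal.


μ = E[X] = 35/12, a = 8.
Markov: P[X ≥ 8] ≤ μ/a = (35/12)/8 = 35/96.
Numerically: ≈ 0.36458.
(Since a = 8 > μ = 2.91667, the bound 35/96 is < 1 and informative.)

P[X ≥ 8] ≤ 35/96 ≈ 0.36458.


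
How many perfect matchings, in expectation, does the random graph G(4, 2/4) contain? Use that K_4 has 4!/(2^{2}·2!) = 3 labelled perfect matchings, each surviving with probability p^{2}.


K_4 has 4!/(2^{2}·2!) = 3 labelled perfect matchings.
For each such perfect matching H, let X_H = 1 if all 2 edges of H are present in G. Then P[X_H = 1] = p^{2} = (1/2)^{2} = 1/4.
By linearity of expectation: E[X] = Σ_H E[X_H] = 3 · p^{2} = 3 · 1/4 = 3/4.
Numerically: E[X] ≈ 0.75.

E[X] = 3 · (1/2)^{2} = 3/4 ≈ 0.75.


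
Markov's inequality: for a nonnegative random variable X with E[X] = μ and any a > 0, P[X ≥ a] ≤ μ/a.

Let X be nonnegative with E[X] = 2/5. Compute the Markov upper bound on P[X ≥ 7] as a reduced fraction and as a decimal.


μ = E[X] = 2/5, a = 7.
Markov: P[X ≥ 7] ≤ μ/a = (2/5)/7 = 2/35.
Numerically: ≈ 0.05714.
(Since a = 7 > μ = 0.40000, the bound 2/35 is < 1 and informative.)

P[X ≥ 7] ≤ 2/35 ≈ 0.05714.
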